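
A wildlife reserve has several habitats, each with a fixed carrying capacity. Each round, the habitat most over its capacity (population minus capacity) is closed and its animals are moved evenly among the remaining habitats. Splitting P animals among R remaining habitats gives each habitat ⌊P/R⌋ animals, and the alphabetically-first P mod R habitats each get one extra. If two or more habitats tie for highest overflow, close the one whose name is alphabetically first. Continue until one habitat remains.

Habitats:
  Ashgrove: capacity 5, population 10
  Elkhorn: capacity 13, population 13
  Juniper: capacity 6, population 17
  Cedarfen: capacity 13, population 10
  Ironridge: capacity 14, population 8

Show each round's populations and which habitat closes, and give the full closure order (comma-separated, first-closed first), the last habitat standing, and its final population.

Round 1: Ashgrove=10 Cedarfen=10 Elkhorn=13 Ironridge=8 Juniper=17 → close Juniper (overflow 11)
  17÷4 = 4 each, +1 to first 1
Round 2: Ashgrove=15 Cedarfen=14 Elkhorn=17 Ironridge=12 → close Ashgrove (overflow 10)
  15÷3 = 5 each, +1 to first 0
Round 3: Cedarfen=19 Elkhorn=22 Ironridge=17 → close Elkhorn (overflow 9)
  22÷2 = 11 each, +1 to first 0
Round 4: Cedarfen=30 Ironridge=28 → close Cedarfen (overflow 17)
  30÷1 = 30 each, +1 to first 0

Closure order: Juniper, Ashgrove, Elkhorn, Cedarfen
Last habitat: Ironridge with 58 animals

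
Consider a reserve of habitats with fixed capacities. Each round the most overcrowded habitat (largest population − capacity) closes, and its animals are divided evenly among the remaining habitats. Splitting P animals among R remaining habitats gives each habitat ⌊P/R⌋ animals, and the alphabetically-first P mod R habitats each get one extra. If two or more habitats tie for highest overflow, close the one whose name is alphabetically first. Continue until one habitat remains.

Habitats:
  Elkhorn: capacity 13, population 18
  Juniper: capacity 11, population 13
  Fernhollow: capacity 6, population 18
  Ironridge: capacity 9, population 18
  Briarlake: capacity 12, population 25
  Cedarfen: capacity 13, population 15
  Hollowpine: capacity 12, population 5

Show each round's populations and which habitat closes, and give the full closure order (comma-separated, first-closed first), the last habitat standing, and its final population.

Round 1: Briarlake=25 Cedarfen=15 Elkhorn=18 Fernhollow=18 Hollowpine=5 Ironridge=18 Juniper=13 → close Briarlake (overflow 13)
  25÷6 = 4 each, +1 to first 1
Round 2: Cedarfen=20 Elkhorn=22 Fernhollow=22 Hollowpine=9 Ironridge=22 Juniper=17 → close Fernhollow (overflow 16)
  22÷5 = 4 each, +1 to first 2
Round 3: Cedarfen=25 Elkhorn=27 Hollowpine=13 Ironridge=26 Juniper=21 → close Ironridge (overflow 17)
  26÷4 = 6 each, +1 to first 2
Round 4: Cedarfen=32 Elkhorn=34 Hollowpine=19 Juniper=27 → close Elkhorn (overflow 21)
  34÷3 = 11 each, +1 to first 1
Round 5: Cedarfen=44 Hollowpine=30 Juniper=38 → close Cedarfen (overflow 31)
  44÷2 = 22 each, +1 to first 0
Round 6: Hollowpine=52 Juniper=60 → close Juniper (overflow 49)
  60÷1 = 60 each, +1 to first 0

Closure order: Briarlake, Fernhollow, Ironridge, Elkhorn, Cedarfen, Juniper
Last habitat: Hollowpine with 112 animals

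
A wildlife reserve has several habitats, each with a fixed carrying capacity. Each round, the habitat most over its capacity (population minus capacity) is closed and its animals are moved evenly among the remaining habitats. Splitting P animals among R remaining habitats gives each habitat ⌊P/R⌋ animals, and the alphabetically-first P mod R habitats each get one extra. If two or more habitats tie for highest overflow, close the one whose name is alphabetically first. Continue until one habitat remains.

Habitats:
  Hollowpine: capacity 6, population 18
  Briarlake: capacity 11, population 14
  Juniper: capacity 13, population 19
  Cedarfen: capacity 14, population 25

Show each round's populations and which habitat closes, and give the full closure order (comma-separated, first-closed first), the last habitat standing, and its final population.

Round 1: Briarlake=14 Cedarfen=25 Hollowpine=18 Juniper=19 → close Hollowpine (overflow 12)
  18÷3 = 6 each, +1 to first 0
Round 2: Briarlake=20 Cedarfen=31 Juniper=25 → close Cedarfen (overflow 17)
  31÷2 = 15 each, +1 to first 1
Round 3: Briarlake=36 Juniper=40 → close Juniper (overflow 27)
  40÷1 = 40 each, +1 to first 0

Closure order: Hollowpine, Cedarfen, Juniper
Last habitat: Briarlake with 76 animals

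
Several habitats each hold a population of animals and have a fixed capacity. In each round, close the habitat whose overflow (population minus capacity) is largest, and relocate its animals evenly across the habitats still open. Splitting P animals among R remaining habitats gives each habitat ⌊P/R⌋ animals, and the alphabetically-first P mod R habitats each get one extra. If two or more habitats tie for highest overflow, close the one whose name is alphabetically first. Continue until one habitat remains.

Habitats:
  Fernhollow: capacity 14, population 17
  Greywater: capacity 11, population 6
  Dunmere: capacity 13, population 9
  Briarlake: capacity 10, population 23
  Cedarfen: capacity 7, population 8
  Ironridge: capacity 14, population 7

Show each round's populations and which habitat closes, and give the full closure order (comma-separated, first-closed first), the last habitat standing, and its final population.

Round 1: Briarlake=23 Cedarfen=8 Dunmere=9 Fernhollow=17 Greywater=6 Ironridge=7 → close Briarlake (overflow 13)
  23÷5 = 4 each, +1 to first 3
Round 2: Cedarfen=13 Dunmere=14 Fernhollow=22 Greywater=10 Ironridge=11 → close Fernhollow (overflow 8)
  22÷4 = 5 each, +1 to first 2
Round 3: Cedarfen=19 Dunmere=20 Greywater=15 Ironridge=16 → close Cedarfen (overflow 12)
  19÷3 = 6 each, +1 to first 1
Round 4: Dunmere=27 Greywater=21 Ironridge=22 → close Dunmere (overflow 14)
  27÷2 = 13 each, +1 to first 1
Round 5: Greywater=35 Ironridge=35 → close Greywater (overflow 24)
  35÷1 = 35 each, +1 to first 0

Closure order: Briarlake, Fernhollow, Cedarfen, Dunmere, Greywater
Last habitat: Ironridge with 70 animals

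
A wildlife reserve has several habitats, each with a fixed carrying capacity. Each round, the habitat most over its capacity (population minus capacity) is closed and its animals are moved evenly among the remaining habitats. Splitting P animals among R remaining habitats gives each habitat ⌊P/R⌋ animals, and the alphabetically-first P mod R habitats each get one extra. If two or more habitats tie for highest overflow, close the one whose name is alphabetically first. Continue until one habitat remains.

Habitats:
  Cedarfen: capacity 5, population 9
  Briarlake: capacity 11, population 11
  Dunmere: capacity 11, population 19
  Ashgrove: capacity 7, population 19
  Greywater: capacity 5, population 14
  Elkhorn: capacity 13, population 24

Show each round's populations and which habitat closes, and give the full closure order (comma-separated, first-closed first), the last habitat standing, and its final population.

Closure order: Ashgrove, Elkhorn, Dunmere, Greywater, Cedarfen
Last habitat: Briarlake with 96 animals

Round 1: Ashgrove=19 Briarlake=11 Cedarfen=9 Dunmere=19 Elkhorn=24 Greywater=14 → close Ashgrove (overflow 12)
  19÷5 = 3 each, +1 to first 4
Round 2: Briarlake=15 Cedarfen=13 Dunmere=23 Elkhorn=28 Greywater=17 → close Elkhorn (overflow 15)
  28÷4 = 7 each, +1 to first 0
Round 3: Briarlake=22 Cedarfen=20 Dunmere=30 Greywater=24 → close Dunmere (overflow 19)
  30÷3 = 10 each, +1 to first 0
Round 4: Briarlake=32 Cedarfen=30 Greywater=34 → close Greywater (overflow 29)
  34÷2 = 17 each, +1 to first 0
Round 5: Briarlake=49 Cedarfen=47 → close Cedarfen (overflow 42)
  47÷1 = 47 each, +1 to first 0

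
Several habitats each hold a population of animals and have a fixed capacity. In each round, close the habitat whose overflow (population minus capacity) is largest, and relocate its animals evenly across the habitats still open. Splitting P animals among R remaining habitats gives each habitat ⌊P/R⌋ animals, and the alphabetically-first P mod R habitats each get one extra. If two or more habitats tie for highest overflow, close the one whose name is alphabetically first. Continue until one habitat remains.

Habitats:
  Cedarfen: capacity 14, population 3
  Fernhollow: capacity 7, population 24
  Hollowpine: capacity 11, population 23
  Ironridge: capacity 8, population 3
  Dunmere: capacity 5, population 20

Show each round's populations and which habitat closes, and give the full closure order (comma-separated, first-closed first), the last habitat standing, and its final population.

Round 1: Cedarfen=3 Dunmere=20 Fernhollow=24 Hollowpine=23 Ironridge=3 → close Fernhollow (overflow 17)
  24÷4 = 6 each, +1 to first 0
Round 2: Cedarfen=9 Dunmere=26 Hollowpine=29 Ironridge=9 → close Dunmere (overflow 21)
  26÷3 = 8 each, +1 to first 2
Round 3: Cedarfen=18 Hollowpine=38 Ironridge=17 → close Hollowpine (overflow 27)
  38÷2 = 19 each, +1 to first 0
Round 4: Cedarfen=37 Ironridge=36 → close Ironridge (overflow 28)
  36÷1 = 36 each, +1 to first 0

Closure order: Fernhollow, Dunmere, Hollowpine, Ironridge
Last habitat: Cedarfen with 73 animals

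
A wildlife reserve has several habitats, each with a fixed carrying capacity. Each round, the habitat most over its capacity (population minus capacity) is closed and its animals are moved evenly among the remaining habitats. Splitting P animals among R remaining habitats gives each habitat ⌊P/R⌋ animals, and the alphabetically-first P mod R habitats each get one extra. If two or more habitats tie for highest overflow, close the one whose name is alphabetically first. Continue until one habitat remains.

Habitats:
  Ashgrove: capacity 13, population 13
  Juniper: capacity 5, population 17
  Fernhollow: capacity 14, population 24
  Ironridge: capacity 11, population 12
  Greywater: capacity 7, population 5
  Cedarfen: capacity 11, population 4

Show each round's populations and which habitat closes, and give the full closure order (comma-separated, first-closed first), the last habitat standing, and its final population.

Closure order: Juniper, Fernhollow, Ashgrove, Ironridge, Greywater
Last habitat: Cedarfen with 75 animals

Round 1: Ashgrove=13 Cedarfen=4 Fernhollow=24 Greywater=5 Ironridge=12 Juniper=17 → close Juniper (overflow 12)
  17÷5 = 3 each, +1 to first 2
Round 2: Ashgrove=17 Cedarfen=8 Fernhollow=27 Greywater=8 Ironridge=15 → close Fernhollow (overflow 13)
  27÷4 = 6 each, +1 to first 3
Round 3: Ashgrove=24 Cedarfen=15 Greywater=15 Ironridge=21 → close Ashgrove (overflow 11)
  24÷3 = 8 each, +1 to first 0
Round 4: Cedarfen=23 Greywater=23 Ironridge=29 → close Ironridge (overflow 18)
  29÷2 = 14 each, +1 to first 1
Round 5: Cedarfen=38 Greywater=37 → close Greywater (overflow 30)
  37÷1 = 37 each, +1 to first 0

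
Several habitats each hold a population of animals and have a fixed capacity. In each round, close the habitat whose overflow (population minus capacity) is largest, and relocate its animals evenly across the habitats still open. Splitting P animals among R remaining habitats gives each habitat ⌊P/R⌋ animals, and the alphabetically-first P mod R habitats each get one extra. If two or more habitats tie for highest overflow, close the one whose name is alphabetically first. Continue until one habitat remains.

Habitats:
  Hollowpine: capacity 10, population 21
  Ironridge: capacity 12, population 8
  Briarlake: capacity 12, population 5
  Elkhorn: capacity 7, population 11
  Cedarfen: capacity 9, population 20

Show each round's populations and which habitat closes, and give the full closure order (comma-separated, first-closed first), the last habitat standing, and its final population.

Round 1: Briarlake=5 Cedarfen=20 Elkhorn=11 Hollowpine=21 Ironridge=8 → close Cedarfen (overflow 11)
  20÷4 = 5 each, +1 to first 0
Round 2: Briarlake=10 Elkhorn=16 Hollowpine=26 Ironridge=13 → close Hollowpine (overflow 16)
  26÷3 = 8 each, +1 to first 2
Round 3: Briarlake=19 Elkhorn=25 Ironridge=21 → close Elkhorn (overflow 18)
  25÷2 = 12 each, +1 to first 1
Round 4: Briarlake=32 Ironridge=33 → close Ironridge (overflow 21)
  33÷1 = 33 each, +1 to first 0

Closure order: Cedarfen, Hollowpine, Elkhorn, Ironridge
Last habitat: Briarlake with 65 animals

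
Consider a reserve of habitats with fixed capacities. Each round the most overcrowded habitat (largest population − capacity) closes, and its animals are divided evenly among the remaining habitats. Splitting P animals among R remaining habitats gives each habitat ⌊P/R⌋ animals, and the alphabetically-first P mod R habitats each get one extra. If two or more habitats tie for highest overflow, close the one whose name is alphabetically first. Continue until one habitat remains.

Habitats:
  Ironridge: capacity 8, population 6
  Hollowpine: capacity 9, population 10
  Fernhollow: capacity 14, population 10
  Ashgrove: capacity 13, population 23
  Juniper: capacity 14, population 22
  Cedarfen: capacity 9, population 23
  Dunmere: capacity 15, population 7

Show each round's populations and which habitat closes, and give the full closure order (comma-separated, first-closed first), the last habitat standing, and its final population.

Round 1: Ashgrove=23 Cedarfen=23 Dunmere=7 Fernhollow=10 Hollowpine=10 Ironridge=6 Juniper=22 → close Cedarfen (overflow 14)
  23÷6 = 3 each, +1 to first 5
Round 2: Ashgrove=27 Dunmere=11 Fernhollow=14 Hollowpine=14 Ironridge=10 Juniper=25 → close Ashgrove (overflow 14)
  27÷5 = 5 each, +1 to first 2
Round 3: Dunmere=17 Fernhollow=20 Hollowpine=19 Ironridge=15 Juniper=30 → close Juniper (overflow 16)
  30÷4 = 7 each, +1 to first 2
Round 4: Dunmere=25 Fernhollow=28 Hollowpine=26 Ironridge=22 → close Hollowpine (overflow 17)
  26÷3 = 8 each, +1 to first 2
Round 5: Dunmere=34 Fernhollow=37 Ironridge=30 → close Fernhollow (overflow 23)
  37÷2 = 18 each, +1 to first 1
Round 6: Dunmere=53 Ironridge=48 → close Ironridge (overflow 40)
  48÷1 = 48 each, +1 to first 0

Closure order: Cedarfen, Ashgrove, Juniper, Hollowpine, Fernhollow, Ironridge
Last habitat: Dunmere with 101 animals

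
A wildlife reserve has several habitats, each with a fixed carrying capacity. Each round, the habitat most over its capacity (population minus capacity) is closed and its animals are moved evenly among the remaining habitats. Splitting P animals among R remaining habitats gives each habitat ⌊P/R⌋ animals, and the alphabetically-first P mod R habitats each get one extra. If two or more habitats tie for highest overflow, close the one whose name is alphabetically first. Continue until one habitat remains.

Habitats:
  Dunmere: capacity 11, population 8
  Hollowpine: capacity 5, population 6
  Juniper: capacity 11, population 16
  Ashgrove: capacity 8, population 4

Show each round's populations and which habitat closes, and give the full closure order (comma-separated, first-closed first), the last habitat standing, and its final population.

Round 1: Ashgrove=4 Dunmere=8 Hollowpine=6 Juniper=16 → close Juniper (overflow 5)
  16÷3 = 5 each, +1 to first 1
Round 2: Ashgrove=10 Dunmere=13 Hollowpine=11 → close Hollowpine (overflow 6)
  11÷2 = 5 each, +1 to first 1
Round 3: Ashgrove=16 Dunmere=18 → close Ashgrove (overflow 8)
  16÷1 = 16 each, +1 to first 0

Closure order: Juniper, Hollowpine, Ashgrove
Last habitat: Dunmere with 34 animals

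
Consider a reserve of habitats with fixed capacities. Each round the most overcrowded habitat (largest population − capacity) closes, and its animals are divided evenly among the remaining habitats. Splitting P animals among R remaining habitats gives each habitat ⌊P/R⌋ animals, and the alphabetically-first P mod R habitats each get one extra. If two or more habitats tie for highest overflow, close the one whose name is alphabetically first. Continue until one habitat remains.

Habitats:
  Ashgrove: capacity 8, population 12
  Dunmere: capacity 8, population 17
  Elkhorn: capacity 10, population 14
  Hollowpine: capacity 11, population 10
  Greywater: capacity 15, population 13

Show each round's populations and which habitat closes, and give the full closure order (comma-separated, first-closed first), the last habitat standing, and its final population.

Round 1: Ashgrove=12 Dunmere=17 Elkhorn=14 Greywater=13 Hollowpine=10 → close Dunmere (overflow 9)
  17÷4 = 4 each, +1 to first 1
Round 2: Ashgrove=17 Elkhorn=18 Greywater=17 Hollowpine=14 → close Ashgrove (overflow 9)
  17÷3 = 5 each, +1 to first 2
Round 3: Elkhorn=24 Greywater=23 Hollowpine=19 → close Elkhorn (overflow 14)
  24÷2 = 12 each, +1 to first 0
Round 4: Greywater=35 Hollowpine=31 → close Greywater (overflow 20)
  35÷1 = 35 each, +1 to first 0

Closure order: Dunmere, Ashgrove, Elkhorn, Greywater
Last habitat: Hollowpine with 66 animals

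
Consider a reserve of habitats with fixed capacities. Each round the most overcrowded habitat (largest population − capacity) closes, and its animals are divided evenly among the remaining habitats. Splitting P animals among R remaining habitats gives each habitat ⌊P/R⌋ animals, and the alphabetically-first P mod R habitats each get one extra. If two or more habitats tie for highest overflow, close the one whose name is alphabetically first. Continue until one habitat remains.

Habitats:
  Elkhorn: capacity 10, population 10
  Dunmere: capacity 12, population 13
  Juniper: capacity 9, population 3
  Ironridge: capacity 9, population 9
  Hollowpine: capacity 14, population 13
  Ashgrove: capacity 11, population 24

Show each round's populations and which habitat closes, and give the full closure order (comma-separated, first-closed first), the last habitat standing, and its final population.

Round 1: Ashgrove=24 Dunmere=13 Elkhorn=10 Hollowpine=13 Ironridge=9 Juniper=3 → close Ashgrove (overflow 13)
  24÷5 = 4 each, +1 to first 4
Round 2: Dunmere=18 Elkhorn=15 Hollowpine=18 Ironridge=14 Juniper=7 → close Dunmere (overflow 6)
  18÷4 = 4 each, +1 to first 2
Round 3: Elkhorn=20 Hollowpine=23 Ironridge=18 Juniper=11 → close Elkhorn (overflow 10)
  20÷3 = 6 each, +1 to first 2
Round 4: Hollowpine=30 Ironridge=25 Juniper=17 → close Hollowpine (overflow 16)
  30÷2 = 15 each, +1 to first 0
Round 5: Ironridge=40 Juniper=32 → close Ironridge (overflow 31)
  40÷1 = 40 each, +1 to first 0

Closure order: Ashgrove, Dunmere, Elkhorn, Hollowpine, Ironridge
Last habitat: Juniper with 72 animals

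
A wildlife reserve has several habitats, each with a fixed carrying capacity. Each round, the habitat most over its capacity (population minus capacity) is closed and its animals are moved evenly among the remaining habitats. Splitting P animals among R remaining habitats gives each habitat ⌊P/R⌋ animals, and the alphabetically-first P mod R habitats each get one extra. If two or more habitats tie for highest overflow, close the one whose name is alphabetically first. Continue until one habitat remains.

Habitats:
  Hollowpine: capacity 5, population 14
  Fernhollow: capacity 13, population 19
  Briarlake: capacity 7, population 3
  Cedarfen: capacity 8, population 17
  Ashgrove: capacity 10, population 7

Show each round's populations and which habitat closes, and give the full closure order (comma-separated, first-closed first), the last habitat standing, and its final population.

Round 1: Ashgrove=7 Briarlake=3 Cedarfen=17 Fernhollow=19 Hollowpine=14 → close Cedarfen (overflow 9)
  17÷4 = 4 each, +1 to first 1
Round 2: Ashgrove=12 Briarlake=7 Fernhollow=23 Hollowpine=18 → close Hollowpine (overflow 13)
  18÷3 = 6 each, +1 to first 0
Round 3: Ashgrove=18 Briarlake=13 Fernhollow=29 → close Fernhollow (overflow 16)
  29÷2 = 14 each, +1 to first 1
Round 4: Ashgrove=33 Briarlake=27 → close Ashgrove (overflow 23)
  33÷1 = 33 each, +1 to first 0

Closure order: Cedarfen, Hollowpine, Fernhollow, Ashgrove
Last habitat: Briarlake with 60 animals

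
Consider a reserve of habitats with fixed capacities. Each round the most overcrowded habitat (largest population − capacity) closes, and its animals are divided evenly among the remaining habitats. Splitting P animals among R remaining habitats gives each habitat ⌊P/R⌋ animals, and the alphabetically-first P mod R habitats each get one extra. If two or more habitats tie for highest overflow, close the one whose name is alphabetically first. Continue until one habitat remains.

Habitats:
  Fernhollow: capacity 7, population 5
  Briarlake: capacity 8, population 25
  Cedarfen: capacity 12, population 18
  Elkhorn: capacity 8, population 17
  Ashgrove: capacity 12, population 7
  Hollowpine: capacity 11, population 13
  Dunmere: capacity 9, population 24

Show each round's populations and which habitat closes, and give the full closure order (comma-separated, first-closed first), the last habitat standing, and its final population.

Closure order: Briarlake, Dunmere, Elkhorn, Cedarfen, Hollowpine, Ashgrove
Last habitat: Fernhollow with 109 animals

Round 1: Ashgrove=7 Briarlake=25 Cedarfen=18 Dunmere=24 Elkhorn=17 Fernhollow=5 Hollowpine=13 → close Briarlake (overflow 17)
  25÷6 = 4 each, +1 to first 1
Round 2: Ashgrove=12 Cedarfen=22 Dunmere=28 Elkhorn=21 Fernhollow=9 Hollowpine=17 → close Dunmere (overflow 19)
  28÷5 = 5 each, +1 to first 3
Round 3: Ashgrove=18 Cedarfen=28 Elkhorn=27 Fernhollow=14 Hollowpine=22 → close Elkhorn (overflow 19)
  27÷4 = 6 each, +1 to first 3
Round 4: Ashgrove=25 Cedarfen=35 Fernhollow=21 Hollowpine=28 → close Cedarfen (overflow 23)
  35÷3 = 11 each, +1 to first 2
Round 5: Ashgrove=37 Fernhollow=33 Hollowpine=39 → close Hollowpine (overflow 28)
  39÷2 = 19 each, +1 to first 1
Round 6: Ashgrove=57 Fernhollow=52 → close Ashgrove (overflow 45)
  57÷1 = 57 each, +1 to first 0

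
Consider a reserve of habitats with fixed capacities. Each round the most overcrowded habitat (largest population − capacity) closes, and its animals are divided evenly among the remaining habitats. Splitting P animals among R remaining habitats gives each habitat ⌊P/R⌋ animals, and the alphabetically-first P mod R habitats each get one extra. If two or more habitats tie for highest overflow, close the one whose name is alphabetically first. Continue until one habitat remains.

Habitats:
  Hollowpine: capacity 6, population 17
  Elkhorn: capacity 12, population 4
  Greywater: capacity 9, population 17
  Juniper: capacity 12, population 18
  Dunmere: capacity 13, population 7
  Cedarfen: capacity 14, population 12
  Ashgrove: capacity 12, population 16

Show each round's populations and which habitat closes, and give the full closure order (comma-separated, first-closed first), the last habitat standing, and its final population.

Round 1: Ashgrove=16 Cedarfen=12 Dunmere=7 Elkhorn=4 Greywater=17 Hollowpine=17 Juniper=18 → close Hollowpine (overflow 11)
  17÷6 = 2 each, +1 to first 5
Round 2: Ashgrove=19 Cedarfen=15 Dunmere=10 Elkhorn=7 Greywater=20 Juniper=20 → close Greywater (overflow 11)
  20÷5 = 4 each, +1 to first 0
Round 3: Ashgrove=23 Cedarfen=19 Dunmere=14 Elkhorn=11 Juniper=24 → close Juniper (overflow 12)
  24÷4 = 6 each, +1 to first 0
Round 4: Ashgrove=29 Cedarfen=25 Dunmere=20 Elkhorn=17 → close Ashgrove (overflow 17)
  29÷3 = 9 each, +1 to first 2
Round 5: Cedarfen=35 Dunmere=30 Elkhorn=26 → close Cedarfen (overflow 21)
  35÷2 = 17 each, +1 to first 1
Round 6: Dunmere=48 Elkhorn=43 → close Dunmere (overflow 35)
  48÷1 = 48 each, +1 to first 0

Closure order: Hollowpine, Greywater, Juniper, Ashgrove, Cedarfen, Dunmere
Last habitat: Elkhorn with 91 animals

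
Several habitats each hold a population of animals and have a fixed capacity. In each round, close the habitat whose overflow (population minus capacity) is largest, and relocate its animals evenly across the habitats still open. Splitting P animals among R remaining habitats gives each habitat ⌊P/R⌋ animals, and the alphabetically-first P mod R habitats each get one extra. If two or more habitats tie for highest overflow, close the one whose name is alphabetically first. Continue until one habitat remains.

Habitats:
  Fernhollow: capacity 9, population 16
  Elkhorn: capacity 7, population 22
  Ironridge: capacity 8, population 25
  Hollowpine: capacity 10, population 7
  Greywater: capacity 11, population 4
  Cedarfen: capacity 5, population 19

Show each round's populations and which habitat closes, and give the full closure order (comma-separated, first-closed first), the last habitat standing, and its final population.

Closure order: Ironridge, Elkhorn, Cedarfen, Fernhollow, Hollowpine
Last habitat: Greywater with 93 animals

Round 1: Cedarfen=19 Elkhorn=22 Fernhollow=16 Greywater=4 Hollowpine=7 Ironridge=25 → close Ironridge (overflow 17)
  25÷5 = 5 each, +1 to first 0
Round 2: Cedarfen=24 Elkhorn=27 Fernhollow=21 Greywater=9 Hollowpine=12 → close Elkhorn (overflow 20)
  27÷4 = 6 each, +1 to first 3
Round 3: Cedarfen=31 Fernhollow=28 Greywater=16 Hollowpine=18 → close Cedarfen (overflow 26)
  31÷3 = 10 each, +1 to first 1
Round 4: Fernhollow=39 Greywater=26 Hollowpine=28 → close Fernhollow (overflow 30)
  39÷2 = 19 each, +1 to first 1
Round 5: Greywater=46 Hollowpine=47 → close Hollowpine (overflow 37)
  47÷1 = 47 each, +1 to first 0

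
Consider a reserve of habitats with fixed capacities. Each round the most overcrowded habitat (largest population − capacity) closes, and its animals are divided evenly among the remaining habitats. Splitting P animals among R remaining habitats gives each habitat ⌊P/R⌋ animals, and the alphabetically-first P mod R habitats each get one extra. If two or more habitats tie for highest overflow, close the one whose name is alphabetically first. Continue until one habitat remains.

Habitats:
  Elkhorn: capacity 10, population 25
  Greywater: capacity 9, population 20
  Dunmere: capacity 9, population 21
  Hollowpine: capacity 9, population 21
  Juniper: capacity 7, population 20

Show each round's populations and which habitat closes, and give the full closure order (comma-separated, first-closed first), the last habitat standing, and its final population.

Closure order: Elkhorn, Dunmere, Juniper, Greywater
Last habitat: Hollowpine with 107 animals

Round 1: Dunmere=21 Elkhorn=25 Greywater=20 Hollowpine=21 Juniper=20 → close Elkhorn (overflow 15)
  25÷4 = 6 each, +1 to first 1
Round 2: Dunmere=28 Greywater=26 Hollowpine=27 Juniper=26 → close Dunmere (overflow 19)
  28÷3 = 9 each, +1 to first 1
Round 3: Greywater=36 Hollowpine=36 Juniper=35 → close Juniper (overflow 28)
  35÷2 = 17 each, +1 to first 1
Round 4: Greywater=54 Hollowpine=53 → close Greywater (overflow 45)
  54÷1 = 54 each, +1 to first 0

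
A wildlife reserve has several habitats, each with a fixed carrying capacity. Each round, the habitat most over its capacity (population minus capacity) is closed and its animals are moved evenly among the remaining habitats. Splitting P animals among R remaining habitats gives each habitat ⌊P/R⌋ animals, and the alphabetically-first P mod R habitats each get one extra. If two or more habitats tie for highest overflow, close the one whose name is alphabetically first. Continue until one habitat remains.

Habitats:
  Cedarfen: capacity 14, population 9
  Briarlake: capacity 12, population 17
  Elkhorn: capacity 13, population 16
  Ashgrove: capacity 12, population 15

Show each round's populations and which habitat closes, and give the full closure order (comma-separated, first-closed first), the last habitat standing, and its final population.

Closure order: Briarlake, Ashgrove, Elkhorn
Last habitat: Cedarfen with 57 animals

Round 1: Ashgrove=15 Briarlake=17 Cedarfen=9 Elkhorn=16 → close Briarlake (overflow 5)
  17÷3 = 5 each, +1 to first 2
Round 2: Ashgrove=21 Cedarfen=15 Elkhorn=21 → close Ashgrove (overflow 9)
  21÷2 = 10 each, +1 to first 1
Round 3: Cedarfen=26 Elkhorn=31 → close Elkhorn (overflow 18)
  31÷1 = 31 each, +1 to first 0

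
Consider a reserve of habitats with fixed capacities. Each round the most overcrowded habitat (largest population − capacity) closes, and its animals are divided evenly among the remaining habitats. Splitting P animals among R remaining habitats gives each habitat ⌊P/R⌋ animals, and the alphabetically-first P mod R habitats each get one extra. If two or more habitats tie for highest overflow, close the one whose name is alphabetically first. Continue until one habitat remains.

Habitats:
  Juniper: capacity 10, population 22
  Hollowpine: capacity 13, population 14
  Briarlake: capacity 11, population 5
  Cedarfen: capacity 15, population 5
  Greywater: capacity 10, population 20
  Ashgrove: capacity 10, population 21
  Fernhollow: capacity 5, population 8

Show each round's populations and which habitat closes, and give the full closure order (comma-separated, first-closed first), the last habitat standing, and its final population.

Round 1: Ashgrove=21 Briarlake=5 Cedarfen=5 Fernhollow=8 Greywater=20 Hollowpine=14 Juniper=22 → close Juniper (overflow 12)
  22÷6 = 3 each, +1 to first 4
Round 2: Ashgrove=25 Briarlake=9 Cedarfen=9 Fernhollow=12 Greywater=23 Hollowpine=17 → close Ashgrove (overflow 15)
  25÷5 = 5 each, +1 to first 0
Round 3: Briarlake=14 Cedarfen=14 Fernhollow=17 Greywater=28 Hollowpine=22 → close Greywater (overflow 18)
  28÷4 = 7 each, +1 to first 0
Round 4: Briarlake=21 Cedarfen=21 Fernhollow=24 Hollowpine=29 → close Fernhollow (overflow 19)
  24÷3 = 8 each, +1 to first 0
Round 5: Briarlake=29 Cedarfen=29 Hollowpine=37 → close Hollowpine (overflow 24)
  37÷2 = 18 each, +1 to first 1
Round 6: Briarlake=48 Cedarfen=47 → close Briarlake (overflow 37)
  48÷1 = 48 each, +1 to first 0

Closure order: Juniper, Ashgrove, Greywater, Fernhollow, Hollowpine, Briarlake
Last habitat: Cedarfen with 95 animals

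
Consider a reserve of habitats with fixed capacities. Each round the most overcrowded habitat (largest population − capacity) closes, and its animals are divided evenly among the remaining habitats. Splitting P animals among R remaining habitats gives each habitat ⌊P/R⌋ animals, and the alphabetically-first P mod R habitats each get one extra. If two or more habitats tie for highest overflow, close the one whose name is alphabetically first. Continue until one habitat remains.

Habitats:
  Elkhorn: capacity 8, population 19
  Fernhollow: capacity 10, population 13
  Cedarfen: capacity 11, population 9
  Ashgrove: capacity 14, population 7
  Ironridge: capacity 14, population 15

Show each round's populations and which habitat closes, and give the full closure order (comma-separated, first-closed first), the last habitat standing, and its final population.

Closure order: Elkhorn, Fernhollow, Ironridge, Cedarfen
Last habitat: Ashgrove with 63 animals

Round 1: Ashgrove=7 Cedarfen=9 Elkhorn=19 Fernhollow=13 Ironridge=15 → close Elkhorn (overflow 11)
  19÷4 = 4 each, +1 to first 3
Round 2: Ashgrove=12 Cedarfen=14 Fernhollow=18 Ironridge=19 → close Fernhollow (overflow 8)
  18÷3 = 6 each, +1 to first 0
Round 3: Ashgrove=18 Cedarfen=20 Ironridge=25 → close Ironridge (overflow 11)
  25÷2 = 12 each, +1 to first 1
Round 4: Ashgrove=31 Cedarfen=32 → close Cedarfen (overflow 21)
  32÷1 = 32 each, +1 to first 0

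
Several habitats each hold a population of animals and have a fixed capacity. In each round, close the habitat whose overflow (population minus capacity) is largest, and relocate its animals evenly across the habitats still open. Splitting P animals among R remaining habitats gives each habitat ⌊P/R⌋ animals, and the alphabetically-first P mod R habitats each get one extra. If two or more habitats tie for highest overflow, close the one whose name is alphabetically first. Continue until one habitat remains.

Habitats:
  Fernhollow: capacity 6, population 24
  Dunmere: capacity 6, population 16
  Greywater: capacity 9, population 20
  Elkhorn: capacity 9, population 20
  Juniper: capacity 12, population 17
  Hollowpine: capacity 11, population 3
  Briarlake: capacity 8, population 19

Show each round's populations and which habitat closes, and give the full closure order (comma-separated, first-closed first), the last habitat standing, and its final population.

Closure order: Fernhollow, Briarlake, Elkhorn, Dunmere, Greywater, Juniper
Last habitat: Hollowpine with 119 animals

Round 1: Briarlake=19 Dunmere=16 Elkhorn=20 Fernhollow=24 Greywater=20 Hollowpine=3 Juniper=17 → close Fernhollow (overflow 18)
  24÷6 = 4 each, +1 to first 0
Round 2: Briarlake=23 Dunmere=20 Elkhorn=24 Greywater=24 Hollowpine=7 Juniper=21 → close Briarlake (overflow 15)
  23÷5 = 4 each, +1 to first 3
Round 3: Dunmere=25 Elkhorn=29 Greywater=29 Hollowpine=11 Juniper=25 → close Elkhorn (overflow 20)
  29÷4 = 7 each, +1 to first 1
Round 4: Dunmere=33 Greywater=36 Hollowpine=18 Juniper=32 → close Dunmere (overflow 27)
  33÷3 = 11 each, +1 to first 0
Round 5: Greywater=47 Hollowpine=29 Juniper=43 → close Greywater (overflow 38)
  47÷2 = 23 each, +1 to first 1
Round 6: Hollowpine=53 Juniper=66 → close Juniper (overflow 54)
  66÷1 = 66 each, +1 to first 0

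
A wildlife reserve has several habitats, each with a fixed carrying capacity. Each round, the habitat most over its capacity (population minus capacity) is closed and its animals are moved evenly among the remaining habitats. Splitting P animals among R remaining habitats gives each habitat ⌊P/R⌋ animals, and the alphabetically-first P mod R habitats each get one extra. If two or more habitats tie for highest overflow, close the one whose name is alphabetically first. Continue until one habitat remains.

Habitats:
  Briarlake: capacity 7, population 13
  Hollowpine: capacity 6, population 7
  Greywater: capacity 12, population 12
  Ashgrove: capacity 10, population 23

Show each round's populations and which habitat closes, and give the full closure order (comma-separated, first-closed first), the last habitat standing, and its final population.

Closure order: Ashgrove, Briarlake, Greywater
Last habitat: Hollowpine with 55 animals

Round 1: Ashgrove=23 Briarlake=13 Greywater=12 Hollowpine=7 → close Ashgrove (overflow 13)
  23÷3 = 7 each, +1 to first 2
Round 2: Briarlake=21 Greywater=20 Hollowpine=14 → close Briarlake (overflow 14)
  21÷2 = 10 each, +1 to first 1
Round 3: Greywater=31 Hollowpine=24 → close Greywater (overflow 19)
  31÷1 = 31 each, +1 to first 0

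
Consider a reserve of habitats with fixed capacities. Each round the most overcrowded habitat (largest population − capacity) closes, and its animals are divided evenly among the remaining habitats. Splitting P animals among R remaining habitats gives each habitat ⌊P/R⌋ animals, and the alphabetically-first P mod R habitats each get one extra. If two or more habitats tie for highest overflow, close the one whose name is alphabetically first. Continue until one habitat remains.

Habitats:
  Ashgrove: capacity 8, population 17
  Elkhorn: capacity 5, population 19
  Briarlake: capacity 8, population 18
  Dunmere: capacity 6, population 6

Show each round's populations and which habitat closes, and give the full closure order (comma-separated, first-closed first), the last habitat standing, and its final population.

Closure order: Elkhorn, Ashgrove, Briarlake
Last habitat: Dunmere with 60 animals

Round 1: Ashgrove=17 Briarlake=18 Dunmere=6 Elkhorn=19 → close Elkhorn (overflow 14)
  19÷3 = 6 each, +1 to first 1
Round 2: Ashgrove=24 Briarlake=24 Dunmere=12 → close Ashgrove (overflow 16)
  24÷2 = 12 each, +1 to first 0
Round 3: Briarlake=36 Dunmere=24 → close Briarlake (overflow 28)
  36÷1 = 36 each, +1 to first 0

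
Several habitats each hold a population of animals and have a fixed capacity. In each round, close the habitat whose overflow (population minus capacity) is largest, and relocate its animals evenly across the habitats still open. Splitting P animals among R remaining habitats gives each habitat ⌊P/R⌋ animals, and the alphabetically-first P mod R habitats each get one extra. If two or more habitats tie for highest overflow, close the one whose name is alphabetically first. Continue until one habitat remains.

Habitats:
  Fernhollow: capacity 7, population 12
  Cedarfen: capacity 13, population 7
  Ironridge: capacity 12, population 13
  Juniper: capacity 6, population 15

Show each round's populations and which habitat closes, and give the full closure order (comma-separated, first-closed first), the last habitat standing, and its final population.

Round 1: Cedarfen=7 Fernhollow=12 Ironridge=13 Juniper=15 → close Juniper (overflow 9)
  15÷3 = 5 each, +1 to first 0
Round 2: Cedarfen=12 Fernhollow=17 Ironridge=18 → close Fernhollow (overflow 10)
  17÷2 = 8 each, +1 to first 1
Round 3: Cedarfen=21 Ironridge=26 → close Ironridge (overflow 14)
  26÷1 = 26 each, +1 to first 0

Closure order: Juniper, Fernhollow, Ironridge
Last habitat: Cedarfen with 47 animals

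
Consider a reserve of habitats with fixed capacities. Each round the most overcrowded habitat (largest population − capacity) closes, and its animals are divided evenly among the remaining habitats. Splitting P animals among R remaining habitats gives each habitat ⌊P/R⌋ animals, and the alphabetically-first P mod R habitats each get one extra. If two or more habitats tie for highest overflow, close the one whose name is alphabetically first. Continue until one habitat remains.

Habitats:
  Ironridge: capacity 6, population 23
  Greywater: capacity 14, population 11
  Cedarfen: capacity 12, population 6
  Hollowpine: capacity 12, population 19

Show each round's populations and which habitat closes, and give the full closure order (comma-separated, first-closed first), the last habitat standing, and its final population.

Round 1: Cedarfen=6 Greywater=11 Hollowpine=19 Ironridge=23 → close Ironridge (overflow 17)
  23÷3 = 7 each, +1 to first 2
Round 2: Cedarfen=14 Greywater=19 Hollowpine=26 → close Hollowpine (overflow 14)
  26÷2 = 13 each, +1 to first 0
Round 3: Cedarfen=27 Greywater=32 → close Greywater (overflow 18)
  32÷1 = 32 each, +1 to first 0

Closure order: Ironridge, Hollowpine, Greywater
Last habitat: Cedarfen with 59 animals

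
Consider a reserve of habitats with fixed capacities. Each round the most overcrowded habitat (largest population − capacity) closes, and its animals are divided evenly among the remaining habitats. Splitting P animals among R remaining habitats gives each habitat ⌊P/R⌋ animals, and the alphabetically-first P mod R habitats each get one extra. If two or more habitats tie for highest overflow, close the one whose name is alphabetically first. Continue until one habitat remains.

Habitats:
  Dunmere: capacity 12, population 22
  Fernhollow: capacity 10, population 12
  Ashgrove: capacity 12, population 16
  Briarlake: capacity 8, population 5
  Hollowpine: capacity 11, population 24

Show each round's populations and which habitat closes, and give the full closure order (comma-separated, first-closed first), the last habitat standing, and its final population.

Round 1: Ashgrove=16 Briarlake=5 Dunmere=22 Fernhollow=12 Hollowpine=24 → close Hollowpine (overflow 13)
  24÷4 = 6 each, +1 to first 0
Round 2: Ashgrove=22 Briarlake=11 Dunmere=28 Fernhollow=18 → close Dunmere (overflow 16)
  28÷3 = 9 each, +1 to first 1
Round 3: Ashgrove=32 Briarlake=20 Fernhollow=27 → close Ashgrove (overflow 20)
  32÷2 = 16 each, +1 to first 0
Round 4: Briarlake=36 Fernhollow=43 → close Fernhollow (overflow 33)
  43÷1 = 43 each, +1 to first 0

Closure order: Hollowpine, Dunmere, Ashgrove, Fernhollow
Last habitat: Briarlake with 79 animals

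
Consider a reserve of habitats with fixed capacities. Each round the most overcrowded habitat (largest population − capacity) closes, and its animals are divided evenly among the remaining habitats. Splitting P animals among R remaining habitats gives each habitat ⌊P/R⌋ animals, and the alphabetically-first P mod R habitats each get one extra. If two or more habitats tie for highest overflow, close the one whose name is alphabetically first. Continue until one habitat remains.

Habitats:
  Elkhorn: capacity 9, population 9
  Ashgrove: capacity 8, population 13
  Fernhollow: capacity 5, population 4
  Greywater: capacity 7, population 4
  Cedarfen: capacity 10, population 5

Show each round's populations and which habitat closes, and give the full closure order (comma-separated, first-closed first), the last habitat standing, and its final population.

Round 1: Ashgrove=13 Cedarfen=5 Elkhorn=9 Fernhollow=4 Greywater=4 → close Ashgrove (overflow 5)
  13÷4 = 3 each, +1 to first 1
Round 2: Cedarfen=9 Elkhorn=12 Fernhollow=7 Greywater=7 → close Elkhorn (overflow 3)
  12÷3 = 4 each, +1 to first 0
Round 3: Cedarfen=13 Fernhollow=11 Greywater=11 → close Fernhollow (overflow 6)
  11÷2 = 5 each, +1 to first 1
Round 4: Cedarfen=19 Greywater=16 → close Cedarfen (overflow 9)
  19÷1 = 19 each, +1 to first 0

Closure order: Ashgrove, Elkhorn, Fernhollow, Cedarfen
Last habitat: Greywater with 35 animals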